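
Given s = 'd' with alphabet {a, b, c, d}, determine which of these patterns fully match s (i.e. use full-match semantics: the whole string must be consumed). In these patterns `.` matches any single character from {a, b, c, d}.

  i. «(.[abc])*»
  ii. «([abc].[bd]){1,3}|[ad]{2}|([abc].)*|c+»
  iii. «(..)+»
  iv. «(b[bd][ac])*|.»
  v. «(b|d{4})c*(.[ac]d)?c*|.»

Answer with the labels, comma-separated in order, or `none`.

iv, v

i → no match
ii → no match
iii → no match
iv → match
v → match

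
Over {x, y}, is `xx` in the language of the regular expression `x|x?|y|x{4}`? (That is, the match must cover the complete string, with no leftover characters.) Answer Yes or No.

No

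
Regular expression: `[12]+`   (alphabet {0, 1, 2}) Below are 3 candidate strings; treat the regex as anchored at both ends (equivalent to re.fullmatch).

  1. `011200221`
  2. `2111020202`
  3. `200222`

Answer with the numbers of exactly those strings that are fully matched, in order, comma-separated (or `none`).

1 → no match
2 → no match
3 → no match

none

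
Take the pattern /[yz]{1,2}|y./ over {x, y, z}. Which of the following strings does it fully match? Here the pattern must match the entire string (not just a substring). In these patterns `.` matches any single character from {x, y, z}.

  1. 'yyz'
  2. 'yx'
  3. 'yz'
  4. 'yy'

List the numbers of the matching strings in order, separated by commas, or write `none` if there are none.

1. 'yyz' → no match
2. 'yx' → match
3. 'yz' → match
4. 'yy' → match

2, 3, 4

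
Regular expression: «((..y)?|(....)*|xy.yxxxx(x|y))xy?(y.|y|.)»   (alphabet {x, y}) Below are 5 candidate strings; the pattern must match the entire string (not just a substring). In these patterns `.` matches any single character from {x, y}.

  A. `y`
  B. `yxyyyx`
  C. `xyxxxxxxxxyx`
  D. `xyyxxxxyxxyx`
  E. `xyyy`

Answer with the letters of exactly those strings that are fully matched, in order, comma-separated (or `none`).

E

A. `y` → no match
B. `yxyyyx` → no match
C. `xyxxxxxxxxyx` → no match
D. `xyyxxxxyxxyx` → no match
E. `xyyy` → match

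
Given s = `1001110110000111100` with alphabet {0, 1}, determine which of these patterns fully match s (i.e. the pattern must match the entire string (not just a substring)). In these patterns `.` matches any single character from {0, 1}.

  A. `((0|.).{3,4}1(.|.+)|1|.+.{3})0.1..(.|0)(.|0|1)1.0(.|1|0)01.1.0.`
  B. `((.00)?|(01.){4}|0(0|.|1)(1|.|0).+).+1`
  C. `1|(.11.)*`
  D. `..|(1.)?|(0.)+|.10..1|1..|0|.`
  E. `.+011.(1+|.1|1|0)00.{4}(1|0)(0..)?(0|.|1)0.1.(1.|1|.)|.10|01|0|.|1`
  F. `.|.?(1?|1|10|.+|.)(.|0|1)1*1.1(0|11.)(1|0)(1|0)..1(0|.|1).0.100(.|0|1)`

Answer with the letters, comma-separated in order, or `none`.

A

A → match
B → no match — must end with `1`
C → no match
D → no match
E → no match
F → no match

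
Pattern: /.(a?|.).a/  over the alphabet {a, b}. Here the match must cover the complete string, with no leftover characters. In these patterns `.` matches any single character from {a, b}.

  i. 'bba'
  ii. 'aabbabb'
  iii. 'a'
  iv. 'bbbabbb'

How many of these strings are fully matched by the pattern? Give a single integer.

1

i → match
ii → no match — must end with 'a'
iii → no match
iv → no match — must end with 'a'
Total matched: 1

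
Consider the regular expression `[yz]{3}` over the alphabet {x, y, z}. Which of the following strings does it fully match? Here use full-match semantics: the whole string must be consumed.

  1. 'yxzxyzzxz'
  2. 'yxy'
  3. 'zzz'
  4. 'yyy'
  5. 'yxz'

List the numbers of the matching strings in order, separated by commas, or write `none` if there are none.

3, 4

1 → no match
2 → no match
3 → match
4 → match
5 → no match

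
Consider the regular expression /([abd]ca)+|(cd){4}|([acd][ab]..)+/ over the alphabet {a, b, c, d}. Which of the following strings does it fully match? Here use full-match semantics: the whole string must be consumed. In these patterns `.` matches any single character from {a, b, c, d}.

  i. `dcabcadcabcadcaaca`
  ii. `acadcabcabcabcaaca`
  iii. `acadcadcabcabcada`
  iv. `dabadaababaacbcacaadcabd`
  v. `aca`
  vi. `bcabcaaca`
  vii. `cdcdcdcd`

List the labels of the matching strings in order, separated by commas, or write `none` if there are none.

i → match
ii → match
iii → no match
iv → match
v → match
vi → match
vii → match

i, ii, iv, v, vi, vii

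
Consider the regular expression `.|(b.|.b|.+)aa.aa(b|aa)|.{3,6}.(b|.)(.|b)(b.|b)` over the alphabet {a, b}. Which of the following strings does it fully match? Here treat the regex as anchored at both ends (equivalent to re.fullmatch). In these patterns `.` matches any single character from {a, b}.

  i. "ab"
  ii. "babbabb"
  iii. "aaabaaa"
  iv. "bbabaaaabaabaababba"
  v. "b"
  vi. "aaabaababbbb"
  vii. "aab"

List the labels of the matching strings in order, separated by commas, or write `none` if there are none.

i → no match
ii → match
iii → no match
iv → no match
v → match
vi → no match
vii → no match

ii, v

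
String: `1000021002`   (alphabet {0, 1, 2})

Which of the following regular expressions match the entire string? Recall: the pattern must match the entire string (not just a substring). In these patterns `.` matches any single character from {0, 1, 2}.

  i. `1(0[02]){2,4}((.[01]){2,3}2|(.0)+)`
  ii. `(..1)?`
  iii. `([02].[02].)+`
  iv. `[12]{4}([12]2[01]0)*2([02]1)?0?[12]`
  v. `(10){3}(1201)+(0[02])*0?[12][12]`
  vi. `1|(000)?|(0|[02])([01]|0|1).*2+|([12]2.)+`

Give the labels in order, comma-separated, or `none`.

i

i → match
ii → no match
iii → no match
iv → no match
v → no match
vi → no match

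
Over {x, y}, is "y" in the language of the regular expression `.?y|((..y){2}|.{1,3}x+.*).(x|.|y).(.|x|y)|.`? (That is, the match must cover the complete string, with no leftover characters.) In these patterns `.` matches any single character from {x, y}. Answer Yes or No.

Yes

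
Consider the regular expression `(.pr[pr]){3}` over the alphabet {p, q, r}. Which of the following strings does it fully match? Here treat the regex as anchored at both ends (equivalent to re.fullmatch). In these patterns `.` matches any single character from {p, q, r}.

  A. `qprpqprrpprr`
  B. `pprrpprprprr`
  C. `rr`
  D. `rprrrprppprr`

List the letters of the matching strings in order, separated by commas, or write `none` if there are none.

A. `qprpqprrpprr` → match
B. `pprrpprprprr` → match
C. `rr` → no match
D. `rprrrprppprr` → match

A, B, D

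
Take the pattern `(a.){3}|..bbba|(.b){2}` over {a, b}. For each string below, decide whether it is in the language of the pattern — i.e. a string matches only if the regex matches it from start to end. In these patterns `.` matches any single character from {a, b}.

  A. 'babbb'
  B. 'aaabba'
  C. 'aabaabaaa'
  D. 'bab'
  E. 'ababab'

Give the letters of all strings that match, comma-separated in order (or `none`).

E

A → no match
B → no match
C → no match
D → no match
E → match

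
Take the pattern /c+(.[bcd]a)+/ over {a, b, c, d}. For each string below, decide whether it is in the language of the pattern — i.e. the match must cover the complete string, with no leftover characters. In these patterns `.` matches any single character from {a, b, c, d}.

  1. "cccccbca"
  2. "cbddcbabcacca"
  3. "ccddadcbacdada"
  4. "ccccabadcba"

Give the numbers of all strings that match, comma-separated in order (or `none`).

1

1. "cccccbca" → match
2 → no match
3 → no match
4. "ccccabadcba" → no match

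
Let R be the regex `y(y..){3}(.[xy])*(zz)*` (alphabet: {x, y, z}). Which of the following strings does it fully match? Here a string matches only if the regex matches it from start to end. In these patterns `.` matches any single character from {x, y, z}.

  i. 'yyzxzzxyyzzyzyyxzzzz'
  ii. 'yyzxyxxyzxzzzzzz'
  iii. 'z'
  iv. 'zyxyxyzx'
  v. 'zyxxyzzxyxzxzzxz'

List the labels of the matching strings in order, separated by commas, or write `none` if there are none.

i → no match
ii → match
iii → no match — must start with 'yy'
iv → no match — must start with 'yy'
v → no match — must start with 'yy'

ii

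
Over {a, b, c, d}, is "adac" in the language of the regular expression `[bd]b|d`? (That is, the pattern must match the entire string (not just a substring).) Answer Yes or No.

No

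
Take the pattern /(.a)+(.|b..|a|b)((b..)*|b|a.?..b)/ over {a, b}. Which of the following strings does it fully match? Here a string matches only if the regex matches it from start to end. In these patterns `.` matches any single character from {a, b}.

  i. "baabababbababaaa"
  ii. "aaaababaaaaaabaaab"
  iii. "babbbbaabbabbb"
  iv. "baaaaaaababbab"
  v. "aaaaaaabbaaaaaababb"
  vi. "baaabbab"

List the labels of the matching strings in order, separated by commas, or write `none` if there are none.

iii, iv, vi

i → no match
ii → no match
iii → match
iv → match
v → no match
vi → match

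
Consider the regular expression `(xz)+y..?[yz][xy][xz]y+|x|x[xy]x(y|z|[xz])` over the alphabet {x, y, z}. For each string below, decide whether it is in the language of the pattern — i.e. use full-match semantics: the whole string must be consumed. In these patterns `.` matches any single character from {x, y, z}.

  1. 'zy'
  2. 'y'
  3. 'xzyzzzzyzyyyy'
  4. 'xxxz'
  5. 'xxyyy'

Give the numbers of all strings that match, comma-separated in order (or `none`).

4

1 → no match
2 → no match
3 → no match
4 → match
5 → no match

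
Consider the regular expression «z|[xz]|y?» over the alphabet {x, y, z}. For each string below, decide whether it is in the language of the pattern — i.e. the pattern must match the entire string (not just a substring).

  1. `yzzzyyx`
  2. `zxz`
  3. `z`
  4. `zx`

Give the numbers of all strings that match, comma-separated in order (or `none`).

1 → no match
2 → no match
3 → match
4 → no match

3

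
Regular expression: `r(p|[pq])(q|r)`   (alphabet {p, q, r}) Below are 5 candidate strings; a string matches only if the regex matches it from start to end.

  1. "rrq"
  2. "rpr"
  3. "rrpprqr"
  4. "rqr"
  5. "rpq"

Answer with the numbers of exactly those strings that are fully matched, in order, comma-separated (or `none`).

1. "rrq" → no match
2. "rpr" → match
3. "rrpprqr" → no match
4. "rqr" → match
5. "rpq" → match

2, 4, 5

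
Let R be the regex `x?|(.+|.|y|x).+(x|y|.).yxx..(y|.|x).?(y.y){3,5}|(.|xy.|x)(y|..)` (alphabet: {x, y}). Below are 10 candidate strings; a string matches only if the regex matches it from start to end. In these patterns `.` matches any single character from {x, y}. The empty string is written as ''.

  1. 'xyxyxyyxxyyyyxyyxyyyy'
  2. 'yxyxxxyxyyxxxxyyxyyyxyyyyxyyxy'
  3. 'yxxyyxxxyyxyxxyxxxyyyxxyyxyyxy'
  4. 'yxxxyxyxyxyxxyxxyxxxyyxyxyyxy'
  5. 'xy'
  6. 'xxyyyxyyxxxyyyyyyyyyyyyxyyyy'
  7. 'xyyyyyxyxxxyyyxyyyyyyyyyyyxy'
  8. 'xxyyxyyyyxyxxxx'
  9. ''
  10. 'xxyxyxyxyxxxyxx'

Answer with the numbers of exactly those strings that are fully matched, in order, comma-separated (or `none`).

1 → match
2 → no match
3 → no match
4 → no match
5 → match
6 → match
7 → match
8 → no match
9 → match
10 → no match

1, 5, 6, 7, 9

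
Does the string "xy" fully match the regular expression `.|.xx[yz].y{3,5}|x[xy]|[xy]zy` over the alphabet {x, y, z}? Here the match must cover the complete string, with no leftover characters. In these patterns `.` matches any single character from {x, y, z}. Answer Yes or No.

Yes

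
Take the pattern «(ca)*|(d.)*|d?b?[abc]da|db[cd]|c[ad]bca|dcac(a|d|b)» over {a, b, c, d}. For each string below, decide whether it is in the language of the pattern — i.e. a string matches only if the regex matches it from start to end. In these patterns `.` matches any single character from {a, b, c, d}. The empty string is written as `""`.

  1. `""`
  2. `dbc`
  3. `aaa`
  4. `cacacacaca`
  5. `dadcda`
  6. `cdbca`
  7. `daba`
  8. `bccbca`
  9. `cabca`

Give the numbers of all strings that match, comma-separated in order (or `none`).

1 → match
2 → match
3 → no match
4 → match
5 → match
6 → match
7 → no match
8 → no match
9 → match

1, 2, 4, 5, 6, 9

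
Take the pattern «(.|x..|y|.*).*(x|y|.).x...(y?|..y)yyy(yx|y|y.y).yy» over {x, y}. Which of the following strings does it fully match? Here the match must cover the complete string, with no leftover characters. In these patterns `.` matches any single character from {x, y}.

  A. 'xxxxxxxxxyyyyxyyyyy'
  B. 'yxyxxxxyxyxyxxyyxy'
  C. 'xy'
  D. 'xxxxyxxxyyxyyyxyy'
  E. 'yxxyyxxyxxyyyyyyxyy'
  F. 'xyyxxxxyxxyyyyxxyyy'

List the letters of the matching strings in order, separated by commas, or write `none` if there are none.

A → no match
B → no match — must end with 'yy'
C → no match — must end with 'yy'
D → no match
E → match
F → no match

E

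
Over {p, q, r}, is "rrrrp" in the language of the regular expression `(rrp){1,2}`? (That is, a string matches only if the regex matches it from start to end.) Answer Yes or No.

No

Every match must start with "rrp", but "rrrrp" does not.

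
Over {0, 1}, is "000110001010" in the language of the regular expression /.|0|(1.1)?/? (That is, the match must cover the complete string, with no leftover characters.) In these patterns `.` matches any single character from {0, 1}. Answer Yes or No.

No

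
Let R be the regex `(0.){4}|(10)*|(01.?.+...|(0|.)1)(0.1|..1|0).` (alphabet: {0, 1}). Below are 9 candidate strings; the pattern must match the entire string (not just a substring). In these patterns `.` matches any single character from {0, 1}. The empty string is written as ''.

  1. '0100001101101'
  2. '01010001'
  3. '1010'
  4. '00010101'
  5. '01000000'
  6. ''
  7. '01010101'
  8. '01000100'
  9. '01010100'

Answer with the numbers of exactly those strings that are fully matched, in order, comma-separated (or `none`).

1, 2, 3, 4, 5, 6, 7, 8, 9

1 → match
2 → match
3 → match
4 → match
5 → match
6 → match
7 → match
8 → match
9 → match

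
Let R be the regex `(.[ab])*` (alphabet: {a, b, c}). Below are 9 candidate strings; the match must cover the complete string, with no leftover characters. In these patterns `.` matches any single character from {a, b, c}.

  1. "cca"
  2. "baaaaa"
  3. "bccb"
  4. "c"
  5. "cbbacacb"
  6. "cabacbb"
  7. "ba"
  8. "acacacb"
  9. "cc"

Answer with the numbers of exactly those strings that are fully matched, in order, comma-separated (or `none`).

2, 5, 7

1 → no match
2 → match
3 → no match
4 → no match
5 → match
6 → no match
7 → match
8 → no match
9 → no match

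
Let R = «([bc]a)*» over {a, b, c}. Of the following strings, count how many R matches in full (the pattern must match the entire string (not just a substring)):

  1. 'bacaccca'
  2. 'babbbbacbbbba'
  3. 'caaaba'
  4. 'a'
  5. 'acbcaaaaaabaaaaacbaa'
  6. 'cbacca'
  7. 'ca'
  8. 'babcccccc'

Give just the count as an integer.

1

1. 'bacaccca' → no match
2 → no match
3. 'caaaba' → no match
4. 'a' → no match
5 → no match
6. 'cbacca' → no match
7. 'ca' → match
8. 'babcccccc' → no match
Total matched: 1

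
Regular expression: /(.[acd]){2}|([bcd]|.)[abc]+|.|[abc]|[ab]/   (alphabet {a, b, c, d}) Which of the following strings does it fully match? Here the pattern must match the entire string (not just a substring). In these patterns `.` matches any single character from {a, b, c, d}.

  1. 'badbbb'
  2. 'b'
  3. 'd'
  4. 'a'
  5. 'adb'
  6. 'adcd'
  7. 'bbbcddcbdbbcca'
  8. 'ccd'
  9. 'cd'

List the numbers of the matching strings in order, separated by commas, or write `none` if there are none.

1 → no match
2 → match
3 → match
4 → match
5 → no match
6 → match
7 → no match
8 → no match
9 → no match

2, 3, 4, 6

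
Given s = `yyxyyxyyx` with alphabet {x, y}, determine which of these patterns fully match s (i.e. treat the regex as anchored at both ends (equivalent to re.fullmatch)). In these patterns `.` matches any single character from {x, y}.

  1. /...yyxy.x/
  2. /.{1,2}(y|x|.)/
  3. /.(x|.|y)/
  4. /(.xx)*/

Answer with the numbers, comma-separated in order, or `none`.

1

1 → match
2 → no match
3 → no match
4 → no match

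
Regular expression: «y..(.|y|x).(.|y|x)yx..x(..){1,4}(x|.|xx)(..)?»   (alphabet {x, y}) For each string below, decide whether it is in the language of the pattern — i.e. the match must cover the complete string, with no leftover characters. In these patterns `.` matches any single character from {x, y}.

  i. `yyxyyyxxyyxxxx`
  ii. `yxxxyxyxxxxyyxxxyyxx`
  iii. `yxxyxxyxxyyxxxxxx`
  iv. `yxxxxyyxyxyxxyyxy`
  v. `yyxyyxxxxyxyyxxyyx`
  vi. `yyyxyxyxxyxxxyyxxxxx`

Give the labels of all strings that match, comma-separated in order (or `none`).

ii, vi

i → no match
ii → match
iii → no match
iv → no match
v → no match
vi → match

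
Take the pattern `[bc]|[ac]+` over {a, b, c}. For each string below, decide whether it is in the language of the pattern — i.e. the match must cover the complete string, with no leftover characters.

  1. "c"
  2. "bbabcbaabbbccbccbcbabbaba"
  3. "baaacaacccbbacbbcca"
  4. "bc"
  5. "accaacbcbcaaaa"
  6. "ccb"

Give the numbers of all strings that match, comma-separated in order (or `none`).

1 → match
2 → no match
3 → no match
4 → no match
5 → no match
6 → no match

1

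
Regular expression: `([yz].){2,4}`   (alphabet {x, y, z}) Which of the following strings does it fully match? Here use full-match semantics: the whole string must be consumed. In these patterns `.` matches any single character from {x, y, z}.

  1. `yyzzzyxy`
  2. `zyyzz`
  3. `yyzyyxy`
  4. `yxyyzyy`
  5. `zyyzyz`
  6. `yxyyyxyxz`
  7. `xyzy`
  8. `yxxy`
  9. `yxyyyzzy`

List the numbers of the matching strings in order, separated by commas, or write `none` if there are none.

1 → no match
2 → no match
3 → no match
4 → no match
5 → match
6 → no match
7 → no match
8 → no match
9 → match

5, 9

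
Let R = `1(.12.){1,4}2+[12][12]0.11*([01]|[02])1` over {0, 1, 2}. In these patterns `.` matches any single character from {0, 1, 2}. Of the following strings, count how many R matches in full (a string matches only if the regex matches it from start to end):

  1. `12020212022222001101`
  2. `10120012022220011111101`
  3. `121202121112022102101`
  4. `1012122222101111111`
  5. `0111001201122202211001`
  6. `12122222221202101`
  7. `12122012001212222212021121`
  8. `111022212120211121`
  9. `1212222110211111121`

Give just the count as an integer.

1 → no match
2 → match
3 → match
4 → match
5 → no match — must start with `1`
6 → match
7 → match
8 → no match
9 → match
Total matched: 6

6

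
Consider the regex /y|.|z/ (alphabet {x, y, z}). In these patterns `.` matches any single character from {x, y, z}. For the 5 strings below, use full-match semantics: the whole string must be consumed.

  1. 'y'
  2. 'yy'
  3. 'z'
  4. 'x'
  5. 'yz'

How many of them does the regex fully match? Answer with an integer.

3

1 → match
2 → no match
3 → match
4 → match
5 → no match
Total matched: 3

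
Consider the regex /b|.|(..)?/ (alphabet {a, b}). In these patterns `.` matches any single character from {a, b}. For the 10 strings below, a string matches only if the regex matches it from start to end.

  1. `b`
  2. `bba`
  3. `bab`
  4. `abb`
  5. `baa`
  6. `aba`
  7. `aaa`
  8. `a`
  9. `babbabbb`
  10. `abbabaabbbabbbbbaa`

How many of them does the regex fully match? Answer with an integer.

2

1. `b` → match
2. `bba` → no match
3. `bab` → no match
4. `abb` → no match
5. `baa` → no match
6. `aba` → no match
7. `aaa` → no match
8. `a` → match
9. `babbabbb` → no match
10 → no match
Total matched: 2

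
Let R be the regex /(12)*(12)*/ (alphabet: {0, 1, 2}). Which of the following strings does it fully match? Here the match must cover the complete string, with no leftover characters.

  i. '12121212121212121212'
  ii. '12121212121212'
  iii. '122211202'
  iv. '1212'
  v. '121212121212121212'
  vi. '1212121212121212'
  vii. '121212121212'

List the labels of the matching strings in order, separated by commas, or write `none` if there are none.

i, ii, iv, v, vi, vii

i → match
ii → match
iii → no match
iv → match
v → match
vi → match
vii → match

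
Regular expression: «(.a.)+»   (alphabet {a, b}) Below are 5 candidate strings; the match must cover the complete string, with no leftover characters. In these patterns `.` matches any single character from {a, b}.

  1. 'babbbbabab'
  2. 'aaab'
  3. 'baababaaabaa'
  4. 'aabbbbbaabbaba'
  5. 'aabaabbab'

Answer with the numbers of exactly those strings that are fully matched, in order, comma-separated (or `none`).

1 → no match
2 → no match
3 → match
4 → no match
5 → match

3, 5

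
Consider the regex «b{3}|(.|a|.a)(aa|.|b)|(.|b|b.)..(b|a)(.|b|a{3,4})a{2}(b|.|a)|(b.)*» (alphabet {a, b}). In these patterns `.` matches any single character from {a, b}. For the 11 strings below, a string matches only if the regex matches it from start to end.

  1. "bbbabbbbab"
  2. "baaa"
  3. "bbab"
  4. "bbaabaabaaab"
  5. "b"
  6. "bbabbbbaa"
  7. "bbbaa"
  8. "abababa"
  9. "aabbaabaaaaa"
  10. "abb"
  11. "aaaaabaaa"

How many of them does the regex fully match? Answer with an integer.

1

1 → no match
2 → match
3 → no match
4 → no match
5 → no match
6 → no match
7 → no match
8 → no match
9 → no match
10 → no match
11 → no match
Total matched: 1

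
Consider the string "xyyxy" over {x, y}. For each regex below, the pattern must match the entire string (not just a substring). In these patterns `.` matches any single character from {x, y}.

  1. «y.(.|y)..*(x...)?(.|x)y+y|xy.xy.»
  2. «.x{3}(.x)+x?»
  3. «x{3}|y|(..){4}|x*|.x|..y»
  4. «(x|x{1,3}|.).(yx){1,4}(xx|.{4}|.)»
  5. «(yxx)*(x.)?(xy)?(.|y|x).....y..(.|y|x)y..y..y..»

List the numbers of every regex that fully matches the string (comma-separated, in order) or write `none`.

4

1 → no match
2 → no match
3 → no match
4 → match
5 → no match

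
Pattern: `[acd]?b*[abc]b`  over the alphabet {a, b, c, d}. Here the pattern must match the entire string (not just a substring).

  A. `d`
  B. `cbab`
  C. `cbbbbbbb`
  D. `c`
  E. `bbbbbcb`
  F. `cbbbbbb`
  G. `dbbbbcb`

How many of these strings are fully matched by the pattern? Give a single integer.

5

A. `d` → no match — must end with `b`
B. `cbab` → match
C. `cbbbbbbb` → match
D. `c` → no match — must end with `b`
E. `bbbbbcb` → match
F. `cbbbbbb` → match
G. `dbbbbcb` → match
Total matched: 5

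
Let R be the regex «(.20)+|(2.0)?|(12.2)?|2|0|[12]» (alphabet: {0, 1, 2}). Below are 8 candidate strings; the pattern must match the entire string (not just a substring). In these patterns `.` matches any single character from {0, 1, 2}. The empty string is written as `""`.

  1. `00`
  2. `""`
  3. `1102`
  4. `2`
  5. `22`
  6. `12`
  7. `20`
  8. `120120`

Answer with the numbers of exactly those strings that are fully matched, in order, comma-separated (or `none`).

2, 4, 8

1 → no match
2 → match
3 → no match
4 → match
5 → no match
6 → no match
7 → no match
8 → match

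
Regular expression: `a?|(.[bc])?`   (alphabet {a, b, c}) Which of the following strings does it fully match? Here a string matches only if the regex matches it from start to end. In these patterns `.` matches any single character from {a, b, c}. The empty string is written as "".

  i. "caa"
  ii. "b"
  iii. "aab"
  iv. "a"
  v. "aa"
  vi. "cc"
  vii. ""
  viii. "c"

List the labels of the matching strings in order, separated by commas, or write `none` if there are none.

iv, vi, vii

i. "caa" → no match
ii. "b" → no match
iii. "aab" → no match
iv. "a" → match
v. "aa" → no match
vi. "cc" → match
vii. "" → match
viii. "c" → no match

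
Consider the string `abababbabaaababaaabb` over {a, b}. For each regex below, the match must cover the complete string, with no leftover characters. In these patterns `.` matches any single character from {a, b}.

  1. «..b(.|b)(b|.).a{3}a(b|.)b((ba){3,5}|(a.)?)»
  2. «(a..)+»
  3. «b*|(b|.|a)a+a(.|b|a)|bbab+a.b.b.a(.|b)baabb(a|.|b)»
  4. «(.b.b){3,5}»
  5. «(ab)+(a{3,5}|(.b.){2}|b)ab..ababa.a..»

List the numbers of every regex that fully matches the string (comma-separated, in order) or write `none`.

1 → no match
2 → no match
3 → no match
4 → no match
5 → match

5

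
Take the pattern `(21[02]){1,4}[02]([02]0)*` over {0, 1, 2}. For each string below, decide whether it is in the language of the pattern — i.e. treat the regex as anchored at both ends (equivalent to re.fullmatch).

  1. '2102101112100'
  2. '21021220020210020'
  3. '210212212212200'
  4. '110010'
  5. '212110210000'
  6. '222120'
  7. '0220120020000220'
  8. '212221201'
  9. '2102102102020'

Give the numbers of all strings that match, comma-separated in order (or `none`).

3

1 → no match
2 → no match
3 → match
4 → no match — must start with '21'
5 → no match
6 → no match — must start with '21'
7 → no match — must start with '21'
8 → no match
9 → no match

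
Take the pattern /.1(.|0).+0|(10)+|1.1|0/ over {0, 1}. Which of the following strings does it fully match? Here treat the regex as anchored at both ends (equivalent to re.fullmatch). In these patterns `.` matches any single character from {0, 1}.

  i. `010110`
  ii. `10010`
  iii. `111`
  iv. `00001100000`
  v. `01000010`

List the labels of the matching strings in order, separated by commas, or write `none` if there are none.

i, iii, v

i → match
ii → no match
iii → match
iv → no match
v → match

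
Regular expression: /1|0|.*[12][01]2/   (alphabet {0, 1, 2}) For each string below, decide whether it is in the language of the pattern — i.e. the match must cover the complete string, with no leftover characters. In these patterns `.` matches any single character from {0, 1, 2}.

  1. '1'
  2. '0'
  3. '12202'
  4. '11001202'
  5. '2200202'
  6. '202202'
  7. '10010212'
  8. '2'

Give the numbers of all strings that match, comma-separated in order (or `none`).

1 → match
2 → match
3 → match
4 → match
5 → match
6 → match
7 → match
8 → no match

1, 2, 3, 4, 5, 6, 7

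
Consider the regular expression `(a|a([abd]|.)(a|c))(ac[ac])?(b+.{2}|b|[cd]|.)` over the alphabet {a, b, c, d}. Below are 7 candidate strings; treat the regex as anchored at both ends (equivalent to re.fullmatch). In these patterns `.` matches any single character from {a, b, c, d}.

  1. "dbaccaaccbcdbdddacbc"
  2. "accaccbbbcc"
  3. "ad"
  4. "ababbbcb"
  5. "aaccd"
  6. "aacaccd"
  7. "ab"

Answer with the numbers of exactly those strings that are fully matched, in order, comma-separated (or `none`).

1 → no match — must start with "a"
2 → match
3 → match
4 → match
5 → match
6 → match
7 → match

2, 3, 4, 5, 6, 7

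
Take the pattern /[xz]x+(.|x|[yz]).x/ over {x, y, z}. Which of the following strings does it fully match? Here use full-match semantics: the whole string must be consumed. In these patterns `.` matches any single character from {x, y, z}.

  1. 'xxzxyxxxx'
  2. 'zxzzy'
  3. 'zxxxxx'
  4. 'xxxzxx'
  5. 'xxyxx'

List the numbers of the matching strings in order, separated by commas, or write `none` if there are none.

1. 'xxzxyxxxx' → no match
2. 'zxzzy' → no match — must end with 'x'
3. 'zxxxxx' → match
4. 'xxxzxx' → match
5. 'xxyxx' → match

3, 4, 5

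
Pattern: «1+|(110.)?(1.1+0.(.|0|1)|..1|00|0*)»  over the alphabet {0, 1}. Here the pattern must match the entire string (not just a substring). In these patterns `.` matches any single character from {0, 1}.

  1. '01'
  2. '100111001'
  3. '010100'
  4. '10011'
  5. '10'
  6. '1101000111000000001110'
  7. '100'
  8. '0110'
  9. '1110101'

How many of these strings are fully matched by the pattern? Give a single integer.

0

1. '01' → no match
2. '100111001' → no match
3. '010100' → no match
4. '10011' → no match
5. '10' → no match
6 → no match
7. '100' → no match
8. '0110' → no match
9. '1110101' → no match
Total matched: 0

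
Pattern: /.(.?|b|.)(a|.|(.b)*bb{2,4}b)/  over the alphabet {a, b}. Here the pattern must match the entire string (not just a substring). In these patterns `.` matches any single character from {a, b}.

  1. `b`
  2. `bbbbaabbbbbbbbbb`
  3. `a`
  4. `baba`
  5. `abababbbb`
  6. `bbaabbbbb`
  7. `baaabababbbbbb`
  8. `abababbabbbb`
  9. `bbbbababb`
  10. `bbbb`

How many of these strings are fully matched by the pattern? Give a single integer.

1 → no match
2 → no match
3 → no match
4 → no match
5 → no match
6 → no match
7 → no match
8 → no match
9 → no match
10 → no match
Total matched: 0

0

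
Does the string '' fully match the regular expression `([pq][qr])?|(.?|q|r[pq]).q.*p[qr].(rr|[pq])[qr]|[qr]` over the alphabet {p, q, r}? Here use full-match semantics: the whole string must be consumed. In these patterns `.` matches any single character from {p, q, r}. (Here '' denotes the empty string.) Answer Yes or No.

Yes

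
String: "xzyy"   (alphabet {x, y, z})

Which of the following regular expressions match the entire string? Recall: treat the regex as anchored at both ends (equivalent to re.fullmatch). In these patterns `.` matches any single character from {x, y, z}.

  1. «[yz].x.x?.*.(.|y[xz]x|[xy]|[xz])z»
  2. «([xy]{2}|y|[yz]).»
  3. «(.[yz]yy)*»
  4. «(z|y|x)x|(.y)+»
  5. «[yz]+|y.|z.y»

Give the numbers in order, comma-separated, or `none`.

3

1 → no match — must end with "z"
2 → no match
3 → match
4 → no match
5 → no match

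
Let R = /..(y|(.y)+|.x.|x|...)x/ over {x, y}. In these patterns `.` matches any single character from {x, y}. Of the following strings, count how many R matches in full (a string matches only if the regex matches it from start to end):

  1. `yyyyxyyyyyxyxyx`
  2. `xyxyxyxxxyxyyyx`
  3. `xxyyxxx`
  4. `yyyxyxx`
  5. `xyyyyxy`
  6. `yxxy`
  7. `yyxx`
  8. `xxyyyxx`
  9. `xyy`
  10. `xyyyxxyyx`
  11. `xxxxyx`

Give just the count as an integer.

3

1 → match
2 → no match
3. `xxyyxxx` → no match
4. `yyyxyxx` → no match
5. `xyyyyxy` → no match — must end with `x`
6. `yxxy` → no match — must end with `x`
7. `yyxx` → match
8. `xxyyyxx` → no match
9. `xyy` → no match — must end with `x`
10. `xyyyxxyyx` → no match
11. `xxxxyx` → match
Total matched: 3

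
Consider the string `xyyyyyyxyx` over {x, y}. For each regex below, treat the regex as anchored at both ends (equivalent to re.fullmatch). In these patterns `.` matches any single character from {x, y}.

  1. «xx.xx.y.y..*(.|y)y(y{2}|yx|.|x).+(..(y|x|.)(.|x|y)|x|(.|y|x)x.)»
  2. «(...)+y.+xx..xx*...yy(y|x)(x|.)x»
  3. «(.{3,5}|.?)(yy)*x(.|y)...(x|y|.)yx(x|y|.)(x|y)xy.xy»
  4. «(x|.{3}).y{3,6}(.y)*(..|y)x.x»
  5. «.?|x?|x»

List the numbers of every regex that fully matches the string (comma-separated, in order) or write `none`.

4

1 → no match — must start with `xx`
2 → no match
3 → no match — must end with `xy`
4 → match
5 → no match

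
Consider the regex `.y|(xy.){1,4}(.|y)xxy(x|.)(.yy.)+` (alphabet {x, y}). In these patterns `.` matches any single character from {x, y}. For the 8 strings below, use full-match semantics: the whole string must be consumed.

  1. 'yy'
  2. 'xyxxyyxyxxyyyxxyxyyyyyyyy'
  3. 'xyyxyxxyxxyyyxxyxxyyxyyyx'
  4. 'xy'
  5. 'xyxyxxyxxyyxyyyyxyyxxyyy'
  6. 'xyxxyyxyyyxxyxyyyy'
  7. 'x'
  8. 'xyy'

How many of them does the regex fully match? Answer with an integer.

1. 'yy' → match
2 → match
3 → match
4. 'xy' → match
5 → match
6 → match
7. 'x' → no match
8. 'xyy' → no match
Total matched: 6

6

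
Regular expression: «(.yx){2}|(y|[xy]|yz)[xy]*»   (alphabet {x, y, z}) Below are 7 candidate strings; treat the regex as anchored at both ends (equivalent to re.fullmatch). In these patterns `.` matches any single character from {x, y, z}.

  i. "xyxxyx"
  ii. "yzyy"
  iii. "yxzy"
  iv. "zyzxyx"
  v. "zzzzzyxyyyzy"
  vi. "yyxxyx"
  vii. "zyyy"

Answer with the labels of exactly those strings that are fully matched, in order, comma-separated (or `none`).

i, ii, vi

i → match
ii → match
iii → no match
iv → no match
v → no match
vi → match
vii → no match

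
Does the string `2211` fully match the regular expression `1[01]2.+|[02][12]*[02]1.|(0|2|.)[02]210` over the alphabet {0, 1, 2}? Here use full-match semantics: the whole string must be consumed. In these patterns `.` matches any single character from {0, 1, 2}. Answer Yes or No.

Yes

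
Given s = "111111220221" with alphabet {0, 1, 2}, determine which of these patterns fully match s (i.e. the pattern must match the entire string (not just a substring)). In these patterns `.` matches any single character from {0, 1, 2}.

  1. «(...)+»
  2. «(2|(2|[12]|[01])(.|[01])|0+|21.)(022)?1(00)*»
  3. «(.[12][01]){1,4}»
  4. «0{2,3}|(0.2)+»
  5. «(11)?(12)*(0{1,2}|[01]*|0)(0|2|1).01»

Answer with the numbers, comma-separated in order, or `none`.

1, 3

1 → match
2 → no match
3 → match
4 → no match — must start with "0"
5 → no match — must end with "01"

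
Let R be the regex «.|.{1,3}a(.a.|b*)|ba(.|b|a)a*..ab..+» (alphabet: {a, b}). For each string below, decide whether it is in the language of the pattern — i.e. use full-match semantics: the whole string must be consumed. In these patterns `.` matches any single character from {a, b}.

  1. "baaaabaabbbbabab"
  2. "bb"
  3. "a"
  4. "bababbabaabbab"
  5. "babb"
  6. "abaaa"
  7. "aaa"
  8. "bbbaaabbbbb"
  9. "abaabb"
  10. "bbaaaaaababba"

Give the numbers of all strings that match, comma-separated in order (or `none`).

1, 3, 4, 5, 7, 9

1 → match
2. "bb" → no match
3. "a" → match
4 → match
5. "babb" → match
6. "abaaa" → no match
7. "aaa" → match
8. "bbbaaabbbbb" → no match
9. "abaabb" → match
10 → no match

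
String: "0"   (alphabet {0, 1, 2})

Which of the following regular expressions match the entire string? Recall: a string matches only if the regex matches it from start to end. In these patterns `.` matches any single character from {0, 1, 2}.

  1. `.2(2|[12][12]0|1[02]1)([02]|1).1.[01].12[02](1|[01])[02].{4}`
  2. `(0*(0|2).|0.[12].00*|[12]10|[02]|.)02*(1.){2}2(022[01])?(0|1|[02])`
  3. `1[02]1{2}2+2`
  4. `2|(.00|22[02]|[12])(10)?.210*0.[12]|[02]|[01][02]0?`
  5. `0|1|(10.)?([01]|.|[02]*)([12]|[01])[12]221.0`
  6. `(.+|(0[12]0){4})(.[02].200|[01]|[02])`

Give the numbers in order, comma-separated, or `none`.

4, 5

1 → no match
2 → no match
3 → no match — must start with "1"
4 → match
5 → match
6 → no match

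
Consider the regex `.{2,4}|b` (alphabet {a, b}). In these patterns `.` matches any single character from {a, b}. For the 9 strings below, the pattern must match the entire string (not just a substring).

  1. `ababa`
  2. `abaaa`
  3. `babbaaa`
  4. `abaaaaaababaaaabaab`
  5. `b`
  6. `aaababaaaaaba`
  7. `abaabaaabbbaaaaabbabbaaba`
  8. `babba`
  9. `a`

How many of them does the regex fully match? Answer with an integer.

1 → no match
2 → no match
3 → no match
4 → no match
5 → match
6 → no match
7 → no match
8 → no match
9 → no match
Total matched: 1

1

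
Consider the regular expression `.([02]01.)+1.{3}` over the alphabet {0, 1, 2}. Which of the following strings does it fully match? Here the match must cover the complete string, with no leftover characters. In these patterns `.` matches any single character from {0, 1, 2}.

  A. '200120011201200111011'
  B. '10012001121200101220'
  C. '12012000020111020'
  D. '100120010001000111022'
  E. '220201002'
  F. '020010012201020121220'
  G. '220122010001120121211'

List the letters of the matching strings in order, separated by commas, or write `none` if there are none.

A, D, G

A → match
B → no match
C → no match
D → match
E. '220201002' → no match
F → no match
G → match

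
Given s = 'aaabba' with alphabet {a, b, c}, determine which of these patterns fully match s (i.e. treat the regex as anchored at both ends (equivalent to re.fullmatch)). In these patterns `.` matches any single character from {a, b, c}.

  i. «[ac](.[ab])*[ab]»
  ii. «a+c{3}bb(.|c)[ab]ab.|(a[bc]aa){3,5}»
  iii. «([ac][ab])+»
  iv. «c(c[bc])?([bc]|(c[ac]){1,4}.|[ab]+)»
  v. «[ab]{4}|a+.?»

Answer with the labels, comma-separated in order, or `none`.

i

i → match
ii → no match
iii → no match
iv → no match — must start with 'c'
v → no match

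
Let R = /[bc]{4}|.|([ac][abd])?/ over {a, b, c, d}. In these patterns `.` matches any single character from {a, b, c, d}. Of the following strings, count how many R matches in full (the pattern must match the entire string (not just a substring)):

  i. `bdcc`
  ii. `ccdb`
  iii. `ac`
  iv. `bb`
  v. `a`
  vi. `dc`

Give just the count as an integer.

1

i → no match
ii → no match
iii → no match
iv → no match
v → match
vi → no match
Total matched: 1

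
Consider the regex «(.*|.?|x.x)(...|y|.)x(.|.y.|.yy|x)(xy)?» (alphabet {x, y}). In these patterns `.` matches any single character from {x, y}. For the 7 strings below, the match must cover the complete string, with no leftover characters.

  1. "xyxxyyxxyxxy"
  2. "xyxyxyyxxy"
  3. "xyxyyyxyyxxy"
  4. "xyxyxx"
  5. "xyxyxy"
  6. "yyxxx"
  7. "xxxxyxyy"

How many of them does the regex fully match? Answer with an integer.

6

1 → match
2 → match
3 → match
4 → match
5 → match
6 → match
7 → no match
Total matched: 6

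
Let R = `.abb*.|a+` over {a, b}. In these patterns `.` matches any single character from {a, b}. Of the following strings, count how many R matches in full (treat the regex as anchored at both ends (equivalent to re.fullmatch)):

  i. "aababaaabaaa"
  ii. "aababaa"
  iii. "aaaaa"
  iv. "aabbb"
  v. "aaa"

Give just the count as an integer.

i → no match
ii → no match
iii → match
iv → match
v → match
Total matched: 3

3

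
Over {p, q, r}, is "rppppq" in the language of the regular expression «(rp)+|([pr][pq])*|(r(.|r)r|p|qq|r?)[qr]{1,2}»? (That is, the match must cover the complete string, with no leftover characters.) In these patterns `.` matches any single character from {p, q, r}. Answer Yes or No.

Yes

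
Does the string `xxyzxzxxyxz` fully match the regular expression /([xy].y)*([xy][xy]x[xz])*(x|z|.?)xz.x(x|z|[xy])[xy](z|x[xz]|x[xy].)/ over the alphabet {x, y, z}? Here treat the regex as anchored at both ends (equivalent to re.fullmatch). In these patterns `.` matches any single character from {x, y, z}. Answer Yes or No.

Yes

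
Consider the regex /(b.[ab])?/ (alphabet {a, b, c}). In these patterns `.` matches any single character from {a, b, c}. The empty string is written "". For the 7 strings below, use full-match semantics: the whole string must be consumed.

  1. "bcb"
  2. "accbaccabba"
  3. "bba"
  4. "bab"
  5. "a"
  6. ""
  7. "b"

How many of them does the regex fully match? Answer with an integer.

4

1 → match
2 → no match
3 → match
4 → match
5 → no match
6 → match
7 → no match
Total matched: 4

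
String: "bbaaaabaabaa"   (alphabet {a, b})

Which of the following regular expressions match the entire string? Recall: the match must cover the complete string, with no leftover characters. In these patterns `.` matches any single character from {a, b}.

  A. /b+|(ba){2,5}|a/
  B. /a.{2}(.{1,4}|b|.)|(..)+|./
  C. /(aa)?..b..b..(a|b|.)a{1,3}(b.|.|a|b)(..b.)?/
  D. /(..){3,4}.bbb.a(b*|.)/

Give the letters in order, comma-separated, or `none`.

B

A → no match
B → match
C → no match
D → no match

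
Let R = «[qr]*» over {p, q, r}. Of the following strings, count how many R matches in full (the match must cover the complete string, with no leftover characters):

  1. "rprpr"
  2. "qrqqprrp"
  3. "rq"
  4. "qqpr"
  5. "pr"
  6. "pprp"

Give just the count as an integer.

1 → no match
2 → no match
3 → match
4 → no match
5 → no match
6 → no match
Total matched: 1

1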